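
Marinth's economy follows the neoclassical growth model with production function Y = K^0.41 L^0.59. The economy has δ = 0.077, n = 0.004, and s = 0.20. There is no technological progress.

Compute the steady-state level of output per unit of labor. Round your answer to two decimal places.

y* ≈ 1.87

At the steady state, Δk = 0, so s·k^α = (n + δ)·k.
Dividing both sides by k: k^(1−α) = s / (n + δ).
k^0.59 = 0.20 / (0.004 + 0.077) = 0.20 / 0.081 = 2.4691
k* = 2.4691^(1/0.59) ≈ 4.6272
y* = (k*)^α = 4.6272^0.41 ≈ 1.8740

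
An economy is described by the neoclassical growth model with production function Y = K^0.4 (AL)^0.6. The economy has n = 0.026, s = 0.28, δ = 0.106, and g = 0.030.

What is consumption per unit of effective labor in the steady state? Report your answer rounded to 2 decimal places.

In steady state, investment equals break-even investment: s·k^α = (n + g + δ)·k.
Rearranging, k^(1−α) = s / (n + g + δ).
k^0.6 = 0.28 / (0.026 + 0.030 + 0.106) = 0.28 / 0.162 = 1.7284
k* = 1.7284^(1/0.6) ≈ 2.4893
y* = (k*)^α = 2.4893^0.4 ≈ 1.4402
c* = (1 − s)·y* = (1 − 0.28) × 1.4402 ≈ 1.0369

c* = 1.04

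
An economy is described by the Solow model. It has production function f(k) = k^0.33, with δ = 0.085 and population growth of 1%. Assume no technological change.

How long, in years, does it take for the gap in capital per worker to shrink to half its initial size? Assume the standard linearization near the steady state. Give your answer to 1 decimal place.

t_½ ≈ 10.9 years

Near the steady state the convergence rate is λ = (1 − α)(n + δ).
λ = (1 − 0.33) × 0.095 = 0.67 × 0.095 = 0.06365
Half-life = ln 2 / λ = 0.6931 / 0.06365 ≈ 10.89 years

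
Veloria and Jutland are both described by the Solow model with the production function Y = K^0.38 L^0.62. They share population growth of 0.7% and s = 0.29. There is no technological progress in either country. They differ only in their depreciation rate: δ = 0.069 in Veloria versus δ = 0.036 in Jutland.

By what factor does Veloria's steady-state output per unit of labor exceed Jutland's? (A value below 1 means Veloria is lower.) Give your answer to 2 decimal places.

ratio ≈ 0.71

Steady-state y* = [s/(n + δ)]^(α/(1−α)), so the ratio is [ (s_V/(n + δ)_V) / (s_J/(n + δ)_J) ]^0.6129.
s_V/(n + δ)_V = 0.29/0.076 = 3.8158; s_J/(n + δ)_J = 0.29/0.043 = 6.7442.
Ratio = (3.8158/6.7442)^0.6129 = 0.5658^0.6129 ≈ 0.7054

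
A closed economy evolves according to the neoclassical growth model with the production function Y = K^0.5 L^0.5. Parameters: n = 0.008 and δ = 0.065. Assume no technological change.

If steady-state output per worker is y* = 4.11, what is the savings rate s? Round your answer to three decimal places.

s ≈ 0.300

Steady state requires s·f(k) = (n + δ)·k, i.e. s·k^α = (n + δ)·k.
Since y* = [s/(n + δ)]^(α/(1−α)), we have s/(n + δ) = (y*)^((1−α)/α) = 4.11^1 = 4.1100.
Therefore s = 4.1100 × (n + δ) = 4.1100 × 0.073 = 0.3000.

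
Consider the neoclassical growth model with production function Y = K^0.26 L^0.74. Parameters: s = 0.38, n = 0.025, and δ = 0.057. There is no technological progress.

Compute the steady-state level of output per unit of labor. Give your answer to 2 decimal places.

y* = 1.71

Steady state requires s·f(k) = (n + δ)·k, i.e. s·k^α = (n + δ)·k.
Rearranging, k^(1−α) = s / (n + δ).
k^0.74 = 0.38 / (0.025 + 0.057) = 0.38 / 0.082 = 4.6341
k* = 4.6341^(1/0.74) ≈ 7.9424
y* = (k*)^α = 7.9424^0.26 ≈ 1.7139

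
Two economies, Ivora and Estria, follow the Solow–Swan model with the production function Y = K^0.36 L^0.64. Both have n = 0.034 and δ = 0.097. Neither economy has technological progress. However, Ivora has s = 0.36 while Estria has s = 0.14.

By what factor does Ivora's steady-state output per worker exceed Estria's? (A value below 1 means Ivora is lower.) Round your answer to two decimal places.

Steady-state y* = [s/(n + δ)]^(α/(1−α)), so the ratio is [ (s_I/(n + δ)_I) / (s_E/(n + δ)_E) ]^0.5625.
s_I/(n + δ)_I = 0.36/0.131 = 2.7481; s_E/(n + δ)_E = 0.14/0.131 = 1.0687.
Ratio = (2.7481/1.0687)^0.5625 = 2.5714^0.5625 ≈ 1.7011

y*_I / y*_E ≈ 1.70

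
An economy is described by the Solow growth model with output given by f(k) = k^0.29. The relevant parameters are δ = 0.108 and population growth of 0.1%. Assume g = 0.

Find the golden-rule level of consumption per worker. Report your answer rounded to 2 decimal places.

c_gold ≈ 1.06

At the golden rule, f'(k) = n + δ, so α·k^(α−1) = n + δ and k_gold = (α/(n + δ))^(1/(1−α)).
k_gold = (0.29/0.109)^(1/0.71) = 2.6606^1.4085 ≈ 3.9681
c_gold = f(k_gold) − (n + δ)·k_gold = 1.4914 − 0.109×3.9681 ≈ 1.0589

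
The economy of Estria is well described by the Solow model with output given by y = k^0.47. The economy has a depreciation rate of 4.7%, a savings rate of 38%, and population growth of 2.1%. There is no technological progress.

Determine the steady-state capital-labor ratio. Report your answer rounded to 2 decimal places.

At the steady state, Δk = 0, so s·k^α = (n + δ)·k.
Dividing both sides by k: k^(1−α) = s / (n + δ).
k^0.53 = 0.38 / (0.021 + 0.047) = 0.38 / 0.068 = 5.5882
k* = 5.5882^(1/0.53) ≈ 25.7008

k* ≈ 25.70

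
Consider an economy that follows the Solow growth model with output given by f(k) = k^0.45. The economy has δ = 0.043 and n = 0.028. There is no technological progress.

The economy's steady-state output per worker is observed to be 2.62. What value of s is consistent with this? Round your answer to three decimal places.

At the steady state, Δk = 0, so s·k^α = (n + δ)·k.
Since y* = [s/(n + δ)]^(α/(1−α)), we have s/(n + δ) = (y*)^((1−α)/α) = 2.62^1.2222 = 3.2452.
Therefore s = 3.2452 × (n + δ) = 3.2452 × 0.071 = 0.2304.

s ≈ 0.230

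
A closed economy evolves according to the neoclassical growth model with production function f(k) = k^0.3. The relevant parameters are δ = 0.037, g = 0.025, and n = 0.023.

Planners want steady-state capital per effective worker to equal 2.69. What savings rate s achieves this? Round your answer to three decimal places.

s ≈ 0.170

Steady state requires s·f(k) = (n + g + δ)·k, i.e. s·k^α = (n + g + δ)·k.
So s / (n + g + δ) = (k*)^(1−α) = 2.69^0.7 = 1.9991.
Therefore s = 1.9991 × (n + g + δ) = 1.9991 × 0.085 = 0.1699.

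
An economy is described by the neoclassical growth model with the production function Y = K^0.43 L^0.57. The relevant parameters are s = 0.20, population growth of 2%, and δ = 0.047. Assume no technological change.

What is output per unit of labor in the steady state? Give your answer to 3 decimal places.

y* ≈ 2.282

At the steady state, Δk = 0, so s·k^α = (n + δ)·k.
Rearranging, k^(1−α) = s / (n + δ).
k^0.57 = 0.20 / (0.020 + 0.047) = 0.20 / 0.067 = 2.9851
k* = 2.9851^(1/0.57) ≈ 6.8118
y* = (k*)^α = 6.8118^0.43 ≈ 2.2819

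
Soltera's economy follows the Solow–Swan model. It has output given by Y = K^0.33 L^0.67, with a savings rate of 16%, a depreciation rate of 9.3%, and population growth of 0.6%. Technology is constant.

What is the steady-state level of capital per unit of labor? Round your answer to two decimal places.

k* ≈ 2.05

In steady state, investment equals break-even investment: s·k^α = (n + δ)·k.
Rearranging, k^(1−α) = s / (n + δ).
k^0.67 = 0.16 / (0.006 + 0.093) = 0.16 / 0.099 = 1.6162
k* = 1.6162^(1/0.67) ≈ 2.0473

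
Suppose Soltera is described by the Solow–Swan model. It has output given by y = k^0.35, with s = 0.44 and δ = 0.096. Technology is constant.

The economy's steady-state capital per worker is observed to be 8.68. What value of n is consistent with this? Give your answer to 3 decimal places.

n ≈ 0.012

At the steady state, Δk = 0, so s·k^α = (n + δ)·k.
So s / (n + δ) = (k*)^(1−α) = 8.68^0.65 = 4.0742.
Therefore n + δ = s / 4.0742 = 0.44 / 4.0742 = 0.1080, so n = 0.1080 − 0.096 = 0.0120.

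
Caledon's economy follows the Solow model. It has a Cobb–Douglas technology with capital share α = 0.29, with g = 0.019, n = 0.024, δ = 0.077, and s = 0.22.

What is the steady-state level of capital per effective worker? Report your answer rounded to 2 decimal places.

k* = 2.35

Steady state requires s·f(k) = (n + g + δ)·k, i.e. s·k^α = (n + g + δ)·k.
Rearranging, k^(1−α) = s / (n + g + δ).
k^0.71 = 0.22 / (0.024 + 0.019 + 0.077) = 0.22 / 0.120 = 1.8333
k* = 1.8333^(1/0.71) ≈ 2.3483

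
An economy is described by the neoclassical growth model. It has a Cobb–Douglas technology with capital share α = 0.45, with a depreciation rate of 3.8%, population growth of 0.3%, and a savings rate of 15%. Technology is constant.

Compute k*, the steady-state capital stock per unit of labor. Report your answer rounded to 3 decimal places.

k* ≈ 10.573

In steady state, investment equals break-even investment: s·k^α = (n + δ)·k.
Rearranging, k^(1−α) = s / (n + δ).
k^0.55 = 0.15 / (0.003 + 0.038) = 0.15 / 0.041 = 3.6585
k* = 3.6585^(1/0.55) ≈ 10.5727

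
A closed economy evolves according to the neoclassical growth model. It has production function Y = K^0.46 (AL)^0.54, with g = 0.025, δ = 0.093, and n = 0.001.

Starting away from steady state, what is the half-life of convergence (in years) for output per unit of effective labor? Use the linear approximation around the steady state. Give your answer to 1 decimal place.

about 10.8 years

Near the steady state the convergence rate is λ = (1 − α)(n + g + δ).
λ = (1 − 0.46) × 0.119 = 0.54 × 0.119 = 0.06426
Half-life = ln 2 / λ = 0.6931 / 0.06426 ≈ 10.79 years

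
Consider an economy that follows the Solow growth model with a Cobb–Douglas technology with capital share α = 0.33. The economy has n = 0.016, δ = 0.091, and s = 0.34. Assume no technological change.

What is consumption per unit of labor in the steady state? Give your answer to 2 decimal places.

At the steady state, Δk = 0, so s·k^α = (n + δ)·k.
Dividing both sides by k: k^(1−α) = s / (n + δ).
k^0.67 = 0.34 / (0.016 + 0.091) = 0.34 / 0.107 = 3.1776
k* = 3.1776^(1/0.67) ≈ 5.6157
y* = (k*)^α = 5.6157^0.33 ≈ 1.7673
c* = (1 − s)·y* = (1 − 0.34) × 1.7673 ≈ 1.1664

c* ≈ 1.17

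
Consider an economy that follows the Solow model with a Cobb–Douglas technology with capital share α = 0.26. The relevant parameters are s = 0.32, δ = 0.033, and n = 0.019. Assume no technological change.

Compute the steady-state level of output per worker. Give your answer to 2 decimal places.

y* = 1.89

Steady state requires s·f(k) = (n + δ)·k, i.e. s·k^α = (n + δ)·k.
Rearranging, k^(1−α) = s / (n + δ).
k^0.74 = 0.32 / (0.019 + 0.033) = 0.32 / 0.052 = 6.1538
k* = 6.1538^(1/0.74) ≈ 11.6523
y* = (k*)^α = 11.6523^0.26 ≈ 1.8935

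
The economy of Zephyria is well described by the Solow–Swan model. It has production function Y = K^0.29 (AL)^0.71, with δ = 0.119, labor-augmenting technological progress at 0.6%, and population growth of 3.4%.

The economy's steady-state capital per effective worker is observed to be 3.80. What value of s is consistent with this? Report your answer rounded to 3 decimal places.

s ≈ 0.410

Steady state requires s·f(k) = (n + g + δ)·k, i.e. s·k^α = (n + g + δ)·k.
So s / (n + g + δ) = (k*)^(1−α) = 3.80^0.71 = 2.5802.
Therefore s = 2.5802 × (n + g + δ) = 2.5802 × 0.159 = 0.4103.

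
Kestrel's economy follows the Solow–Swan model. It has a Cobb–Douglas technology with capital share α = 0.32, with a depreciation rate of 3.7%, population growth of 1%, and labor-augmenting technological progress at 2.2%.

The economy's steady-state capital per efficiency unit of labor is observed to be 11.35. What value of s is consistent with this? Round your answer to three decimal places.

At the steady state, Δk = 0, so s·k^α = (n + g + δ)·k.
So s / (n + g + δ) = (k*)^(1−α) = 11.35^0.68 = 5.2167.
Therefore s = 5.2167 × (n + g + δ) = 5.2167 × 0.069 = 0.3600.

s ≈ 0.360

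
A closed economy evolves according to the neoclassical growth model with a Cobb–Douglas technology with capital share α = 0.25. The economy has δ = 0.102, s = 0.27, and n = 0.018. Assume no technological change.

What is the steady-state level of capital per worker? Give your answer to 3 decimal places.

k* ≈ 2.948

In steady state, investment equals break-even investment: s·k^α = (n + δ)·k.
Dividing both sides by k: k^(1−α) = s / (n + δ).
k^0.75 = 0.27 / (0.018 + 0.102) = 0.27 / 0.120 = 2.2500
k* = 2.2500^(1/0.75) ≈ 2.9483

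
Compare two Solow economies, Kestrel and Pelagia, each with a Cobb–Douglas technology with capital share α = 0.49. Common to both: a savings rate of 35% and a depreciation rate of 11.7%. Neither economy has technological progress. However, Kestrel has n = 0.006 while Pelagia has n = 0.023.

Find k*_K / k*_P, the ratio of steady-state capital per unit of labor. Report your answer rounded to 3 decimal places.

Steady-state k* = [s/(n + δ)]^(1/(1−α)), so the ratio is [ (s_K/(n + δ)_K) / (s_P/(n + δ)_P) ]^1.9608.
s_K/(n + δ)_K = 0.35/0.123 = 2.8455; s_P/(n + δ)_P = 0.35/0.140 = 2.5000.
Ratio = (2.8455/2.5000)^1.9608 = 1.1382^1.9608 ≈ 1.2889

ratio ≈ 1.289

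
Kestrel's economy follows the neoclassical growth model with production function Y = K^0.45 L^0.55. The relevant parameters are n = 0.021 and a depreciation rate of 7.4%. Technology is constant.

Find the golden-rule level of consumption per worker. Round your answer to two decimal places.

c_gold ≈ 1.96

At the golden rule, f'(k) = n + δ, so α·k^(α−1) = n + δ and k_gold = (α/(n + δ))^(1/(1−α)).
k_gold = (0.45/0.095)^(1/0.55) = 4.7368^1.8182 ≈ 16.9109
c_gold = f(k_gold) − (n + δ)·k_gold = 3.5701 − 0.095×16.9109 ≈ 1.9636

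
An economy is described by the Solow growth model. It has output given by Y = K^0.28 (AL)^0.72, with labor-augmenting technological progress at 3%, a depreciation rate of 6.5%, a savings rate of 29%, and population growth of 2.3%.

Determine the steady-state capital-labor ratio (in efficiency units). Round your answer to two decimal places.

At the steady state, Δk = 0, so s·k^α = (n + g + δ)·k.
Dividing both sides by k: k^(1−α) = s / (n + g + δ).
k^0.72 = 0.29 / (0.023 + 0.030 + 0.065) = 0.29 / 0.118 = 2.4576
k* = 2.4576^(1/0.72) ≈ 3.4864

k* = 3.49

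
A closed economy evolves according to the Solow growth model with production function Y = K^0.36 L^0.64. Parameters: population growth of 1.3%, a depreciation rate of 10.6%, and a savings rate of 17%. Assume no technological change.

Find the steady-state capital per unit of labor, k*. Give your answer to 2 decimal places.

At the steady state, Δk = 0, so s·k^α = (n + δ)·k.
Rearranging, k^(1−α) = s / (n + δ).
k^0.64 = 0.17 / (0.013 + 0.106) = 0.17 / 0.119 = 1.4286
k* = 1.4286^(1/0.64) ≈ 1.7460

k* = 1.75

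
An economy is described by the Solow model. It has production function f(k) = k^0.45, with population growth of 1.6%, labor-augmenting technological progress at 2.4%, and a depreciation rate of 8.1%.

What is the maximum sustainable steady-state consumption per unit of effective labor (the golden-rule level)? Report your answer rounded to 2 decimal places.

c_gold ≈ 1.61

At the golden rule, f'(k) = n + g + δ, so α·k^(α−1) = n + g + δ and k_gold = (α/(n + g + δ))^(1/(1−α)).
k_gold = (0.45/0.121)^(1/0.55) = 3.7190^1.8182 ≈ 10.8930
c_gold = f(k_gold) − (n + g + δ)·k_gold = 2.9290 − 0.121×10.8930 ≈ 1.6109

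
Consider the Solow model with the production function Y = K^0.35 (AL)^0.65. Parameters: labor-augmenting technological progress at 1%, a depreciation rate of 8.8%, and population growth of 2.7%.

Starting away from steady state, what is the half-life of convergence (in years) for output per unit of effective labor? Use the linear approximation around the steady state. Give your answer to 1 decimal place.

about 8.5 years

Near the steady state the convergence rate is λ = (1 − α)(n + g + δ).
λ = (1 − 0.35) × 0.125 = 0.65 × 0.125 = 0.08125
Half-life = ln 2 / λ = 0.6931 / 0.08125 ≈ 8.53 years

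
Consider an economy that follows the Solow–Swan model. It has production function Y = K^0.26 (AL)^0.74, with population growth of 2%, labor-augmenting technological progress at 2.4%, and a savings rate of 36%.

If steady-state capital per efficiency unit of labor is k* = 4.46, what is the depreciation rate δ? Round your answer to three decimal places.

δ ≈ 0.075

In steady state, investment equals break-even investment: s·k^α = (n + g + δ)·k.
So s / (n + g + δ) = (k*)^(1−α) = 4.46^0.74 = 3.0235.
Therefore n + g + δ = s / 3.0235 = 0.36 / 3.0235 = 0.1191, so δ = 0.1191 − 0.044 = 0.0751.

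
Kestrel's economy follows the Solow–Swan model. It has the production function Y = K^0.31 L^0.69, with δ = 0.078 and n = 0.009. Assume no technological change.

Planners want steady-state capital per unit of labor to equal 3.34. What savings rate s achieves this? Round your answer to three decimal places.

Steady state requires s·f(k) = (n + δ)·k, i.e. s·k^α = (n + δ)·k.
So s / (n + δ) = (k*)^(1−α) = 3.34^0.69 = 2.2982.
Therefore s = 2.2982 × (n + δ) = 2.2982 × 0.087 = 0.1999.

s ≈ 0.200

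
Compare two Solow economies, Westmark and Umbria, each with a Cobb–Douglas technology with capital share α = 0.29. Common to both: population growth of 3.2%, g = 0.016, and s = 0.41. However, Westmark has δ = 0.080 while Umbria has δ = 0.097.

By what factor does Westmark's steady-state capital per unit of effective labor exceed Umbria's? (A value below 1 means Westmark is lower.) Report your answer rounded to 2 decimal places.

k*_W / k*_U ≈ 1.19

Steady-state k* = [s/(n + g + δ)]^(1/(1−α)), so the ratio is [ (s_W/(n + g + δ)_W) / (s_U/(n + g + δ)_U) ]^1.4085.
s_W/(n + g + δ)_W = 0.41/0.128 = 3.2031; s_U/(n + g + δ)_U = 0.41/0.145 = 2.8276.
Ratio = (3.2031/2.8276)^1.4085 = 1.1328^1.4085 ≈ 1.1920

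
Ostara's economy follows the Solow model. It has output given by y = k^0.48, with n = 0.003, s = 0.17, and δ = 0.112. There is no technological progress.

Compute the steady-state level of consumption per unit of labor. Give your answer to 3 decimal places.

In steady state, investment equals break-even investment: s·k^α = (n + δ)·k.
Rearranging, k^(1−α) = s / (n + δ).
k^0.52 = 0.17 / (0.003 + 0.112) = 0.17 / 0.115 = 1.4783
k* = 1.4783^(1/0.52) ≈ 2.1206
y* = (k*)^α = 2.1206^0.48 ≈ 1.4345
c* = (1 − s)·y* = (1 − 0.17) × 1.4345 ≈ 1.1906

c* = 1.191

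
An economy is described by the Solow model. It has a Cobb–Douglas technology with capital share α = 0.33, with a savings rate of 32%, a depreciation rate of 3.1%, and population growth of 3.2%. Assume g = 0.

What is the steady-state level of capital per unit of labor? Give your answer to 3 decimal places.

At the steady state, Δk = 0, so s·k^α = (n + δ)·k.
Rearranging, k^(1−α) = s / (n + δ).
k^0.67 = 0.32 / (0.032 + 0.031) = 0.32 / 0.063 = 5.0794
k* = 5.0794^(1/0.67) ≈ 11.3097

k* = 11.310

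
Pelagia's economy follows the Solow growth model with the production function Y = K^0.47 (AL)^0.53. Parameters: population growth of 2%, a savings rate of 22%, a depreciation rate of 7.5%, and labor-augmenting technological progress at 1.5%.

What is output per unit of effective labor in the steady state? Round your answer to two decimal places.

At the steady state, Δk = 0, so s·k^α = (n + g + δ)·k.
Rearranging, k^(1−α) = s / (n + g + δ).
k^0.53 = 0.22 / (0.020 + 0.015 + 0.075) = 0.22 / 0.110 = 2.0000
k* = 2.0000^(1/0.53) ≈ 3.6981
y* = (k*)^α = 3.6981^0.47 ≈ 1.8491

y* = 1.85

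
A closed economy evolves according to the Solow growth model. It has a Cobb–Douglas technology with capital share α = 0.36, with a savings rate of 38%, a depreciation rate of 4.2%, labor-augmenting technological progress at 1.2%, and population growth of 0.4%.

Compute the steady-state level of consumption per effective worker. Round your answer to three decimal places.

In steady state, investment equals break-even investment: s·k^α = (n + g + δ)·k.
Rearranging, k^(1−α) = s / (n + g + δ).
k^0.64 = 0.38 / (0.004 + 0.012 + 0.042) = 0.38 / 0.058 = 6.5517
k* = 6.5517^(1/0.64) ≈ 18.8605
y* = (k*)^α = 18.8605^0.36 ≈ 2.8787
c* = (1 − s)·y* = (1 − 0.38) × 2.8787 ≈ 1.7848

c* = 1.785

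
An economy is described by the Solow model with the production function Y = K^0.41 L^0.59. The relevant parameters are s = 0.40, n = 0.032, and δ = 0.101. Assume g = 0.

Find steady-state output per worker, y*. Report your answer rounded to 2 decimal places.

y* = 2.15

At the steady state, Δk = 0, so s·k^α = (n + δ)·k.
Dividing both sides by k: k^(1−α) = s / (n + δ).
k^0.59 = 0.40 / (0.032 + 0.101) = 0.40 / 0.133 = 3.0075
k* = 3.0075^(1/0.59) ≈ 6.4642
y* = (k*)^α = 6.4642^0.41 ≈ 2.1494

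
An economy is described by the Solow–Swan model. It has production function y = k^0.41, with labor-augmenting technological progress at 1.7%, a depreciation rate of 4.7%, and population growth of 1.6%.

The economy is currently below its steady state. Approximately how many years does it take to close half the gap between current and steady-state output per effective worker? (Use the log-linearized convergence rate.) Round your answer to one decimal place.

Near the steady state the convergence rate is λ = (1 − α)(n + g + δ).
λ = (1 − 0.41) × 0.080 = 0.59 × 0.080 = 0.0472
Half-life = ln 2 / λ = 0.6931 / 0.0472 ≈ 14.68 years

t_½ ≈ 14.7 years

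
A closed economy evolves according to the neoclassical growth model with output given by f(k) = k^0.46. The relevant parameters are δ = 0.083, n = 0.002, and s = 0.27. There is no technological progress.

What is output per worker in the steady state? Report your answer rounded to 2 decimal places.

y* ≈ 2.68

Steady state requires s·f(k) = (n + δ)·k, i.e. s·k^α = (n + δ)·k.
Dividing both sides by k: k^(1−α) = s / (n + δ).
k^0.54 = 0.27 / (0.002 + 0.083) = 0.27 / 0.085 = 3.1765
k* = 3.1765^(1/0.54) ≈ 8.5023
y* = (k*)^α = 8.5023^0.46 ≈ 2.6766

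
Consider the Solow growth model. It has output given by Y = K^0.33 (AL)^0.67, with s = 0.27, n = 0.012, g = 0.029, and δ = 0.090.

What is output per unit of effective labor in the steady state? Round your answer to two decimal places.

y* = 1.43

In steady state, investment equals break-even investment: s·k^α = (n + g + δ)·k.
Rearranging, k^(1−α) = s / (n + g + δ).
k^0.67 = 0.27 / (0.012 + 0.029 + 0.090) = 0.27 / 0.131 = 2.0611
k* = 2.0611^(1/0.67) ≈ 2.9431
y* = (k*)^α = 2.9431^0.33 ≈ 1.4279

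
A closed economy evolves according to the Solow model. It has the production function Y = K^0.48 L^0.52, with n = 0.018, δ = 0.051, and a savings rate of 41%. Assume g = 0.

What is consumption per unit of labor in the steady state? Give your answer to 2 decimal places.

At the steady state, Δk = 0, so s·k^α = (n + δ)·k.
Rearranging, k^(1−α) = s / (n + δ).
k^0.52 = 0.41 / (0.018 + 0.051) = 0.41 / 0.069 = 5.9420
k* = 5.9420^(1/0.52) ≈ 30.7845
y* = (k*)^α = 30.7845^0.48 ≈ 5.1808
c* = (1 − s)·y* = (1 − 0.41) × 5.1808 ≈ 3.0567

c* ≈ 3.06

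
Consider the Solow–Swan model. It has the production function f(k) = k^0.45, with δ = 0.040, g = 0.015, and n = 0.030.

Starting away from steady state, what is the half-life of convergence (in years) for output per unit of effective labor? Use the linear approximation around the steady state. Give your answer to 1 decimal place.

Near the steady state the convergence rate is λ = (1 − α)(n + g + δ).
λ = (1 − 0.45) × 0.085 = 0.55 × 0.085 = 0.04675
Half-life = ln 2 / λ = 0.6931 / 0.04675 ≈ 14.83 years

about 14.8 years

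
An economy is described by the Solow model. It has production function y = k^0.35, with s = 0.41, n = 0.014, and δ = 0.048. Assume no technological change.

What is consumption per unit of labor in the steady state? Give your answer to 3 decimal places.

c* = 1.632

In steady state, investment equals break-even investment: s·k^α = (n + δ)·k.
Dividing both sides by k: k^(1−α) = s / (n + δ).
k^0.65 = 0.41 / (0.014 + 0.048) = 0.41 / 0.062 = 6.6129
k* = 6.6129^(1/0.65) ≈ 18.2870
y* = (k*)^α = 18.2870^0.35 ≈ 2.7653
c* = (1 − s)·y* = (1 − 0.41) × 2.7653 ≈ 1.6315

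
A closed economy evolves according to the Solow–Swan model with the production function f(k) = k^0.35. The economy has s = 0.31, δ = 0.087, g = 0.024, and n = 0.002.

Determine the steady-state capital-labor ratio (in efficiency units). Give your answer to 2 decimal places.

At the steady state, Δk = 0, so s·k^α = (n + g + δ)·k.
Rearranging, k^(1−α) = s / (n + g + δ).
k^0.65 = 0.31 / (0.002 + 0.024 + 0.087) = 0.31 / 0.113 = 2.7434
k* = 2.7434^(1/0.65) ≈ 4.7238

k* = 4.72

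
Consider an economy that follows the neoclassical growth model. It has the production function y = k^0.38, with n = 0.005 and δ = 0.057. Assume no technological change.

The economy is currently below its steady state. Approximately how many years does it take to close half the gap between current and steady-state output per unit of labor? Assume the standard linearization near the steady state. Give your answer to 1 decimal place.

Near the steady state the convergence rate is λ = (1 − α)(n + δ).
λ = (1 − 0.38) × 0.062 = 0.62 × 0.062 = 0.03844
Half-life = ln 2 / λ = 0.6931 / 0.03844 ≈ 18.03 years

half-life ≈ 18.0 years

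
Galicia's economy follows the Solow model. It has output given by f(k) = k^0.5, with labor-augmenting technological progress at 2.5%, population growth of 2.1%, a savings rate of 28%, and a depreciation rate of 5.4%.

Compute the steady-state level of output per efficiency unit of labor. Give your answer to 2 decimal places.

y* = 2.80

In steady state, investment equals break-even investment: s·k^α = (n + g + δ)·k.
Dividing both sides by k: k^(1−α) = s / (n + g + δ).
k^0.5 = 0.28 / (0.021 + 0.025 + 0.054) = 0.28 / 0.100 = 2.8000
k* = 2.8000^(1/0.5) ≈ 7.8400
y* = (k*)^α = 7.8400^0.5 ≈ 2.8000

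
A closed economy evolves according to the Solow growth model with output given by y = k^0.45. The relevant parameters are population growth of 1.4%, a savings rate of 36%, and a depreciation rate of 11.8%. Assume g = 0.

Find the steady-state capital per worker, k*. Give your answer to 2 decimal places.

Steady state requires s·f(k) = (n + δ)·k, i.e. s·k^α = (n + δ)·k.
Dividing both sides by k: k^(1−α) = s / (n + δ).
k^0.55 = 0.36 / (0.014 + 0.118) = 0.36 / 0.132 = 2.7273
k* = 2.7273^(1/0.55) ≈ 6.1979

k* = 6.20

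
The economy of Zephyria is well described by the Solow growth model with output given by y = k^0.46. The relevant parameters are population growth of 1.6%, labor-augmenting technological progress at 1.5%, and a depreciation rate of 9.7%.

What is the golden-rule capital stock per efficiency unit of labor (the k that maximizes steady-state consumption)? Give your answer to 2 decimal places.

The golden rule sets f'(k) = n + g + δ, i.e. α·k^(α−1) = n + g + δ.
So k^(1−α) = α / (n + g + δ) = 0.46 / 0.128 = 3.5938.
k_gold = 3.5938^(1/0.54) ≈ 10.6857

k_gold ≈ 10.69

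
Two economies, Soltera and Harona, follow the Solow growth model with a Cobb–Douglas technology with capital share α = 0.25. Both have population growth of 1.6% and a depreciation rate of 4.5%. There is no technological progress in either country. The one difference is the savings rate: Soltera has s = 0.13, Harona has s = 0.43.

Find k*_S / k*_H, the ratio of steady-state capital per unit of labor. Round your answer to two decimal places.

Steady-state k* = [s/(n + δ)]^(1/(1−α)), so the ratio is [ (s_S/(n + δ)_S) / (s_H/(n + δ)_H) ]^1.3333.
s_S/(n + δ)_S = 0.13/0.061 = 2.1311; s_H/(n + δ)_H = 0.43/0.061 = 7.0492.
Ratio = (2.1311/7.0492)^1.3333 = 0.3023^1.3333 ≈ 0.2029

ratio ≈ 0.20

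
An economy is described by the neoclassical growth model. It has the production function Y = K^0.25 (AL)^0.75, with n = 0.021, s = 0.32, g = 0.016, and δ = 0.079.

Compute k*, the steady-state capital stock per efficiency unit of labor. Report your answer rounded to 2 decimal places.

k* ≈ 3.87

At the steady state, Δk = 0, so s·k^α = (n + g + δ)·k.
Dividing both sides by k: k^(1−α) = s / (n + g + δ).
k^0.75 = 0.32 / (0.021 + 0.016 + 0.079) = 0.32 / 0.116 = 2.7586
k* = 2.7586^(1/0.75) ≈ 3.8689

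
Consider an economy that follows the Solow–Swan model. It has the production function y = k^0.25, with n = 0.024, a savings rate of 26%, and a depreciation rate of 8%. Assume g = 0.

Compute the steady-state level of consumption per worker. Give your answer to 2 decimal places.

In steady state, investment equals break-even investment: s·k^α = (n + δ)·k.
Dividing both sides by k: k^(1−α) = s / (n + δ).
k^0.75 = 0.26 / (0.024 + 0.080) = 0.26 / 0.104 = 2.5000
k* = 2.5000^(1/0.75) ≈ 3.3930
y* = (k*)^α = 3.3930^0.25 ≈ 1.3572
c* = (1 − s)·y* = (1 − 0.26) × 1.3572 ≈ 1.0043

c* = 1.00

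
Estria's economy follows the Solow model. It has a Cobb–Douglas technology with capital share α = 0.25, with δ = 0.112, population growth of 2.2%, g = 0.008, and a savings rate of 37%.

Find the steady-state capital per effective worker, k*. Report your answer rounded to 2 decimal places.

k* ≈ 3.59

In steady state, investment equals break-even investment: s·k^α = (n + g + δ)·k.
Dividing both sides by k: k^(1−α) = s / (n + g + δ).
k^0.75 = 0.37 / (0.022 + 0.008 + 0.112) = 0.37 / 0.142 = 2.6056
k* = 2.6056^(1/0.75) ≈ 3.5854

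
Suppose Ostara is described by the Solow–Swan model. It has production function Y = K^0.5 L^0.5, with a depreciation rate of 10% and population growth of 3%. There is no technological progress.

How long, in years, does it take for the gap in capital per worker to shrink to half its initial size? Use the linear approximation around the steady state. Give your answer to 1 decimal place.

about 10.7 years

Near the steady state the convergence rate is λ = (1 − α)(n + δ).
λ = (1 − 0.5) × 0.130 = 0.5 × 0.130 = 0.0650
Half-life = ln 2 / λ = 0.6931 / 0.0650 ≈ 10.66 years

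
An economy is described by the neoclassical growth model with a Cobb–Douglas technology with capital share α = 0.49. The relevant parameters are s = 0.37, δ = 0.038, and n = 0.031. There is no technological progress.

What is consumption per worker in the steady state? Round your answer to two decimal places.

c* ≈ 3.16

Steady state requires s·f(k) = (n + δ)·k, i.e. s·k^α = (n + δ)·k.
Dividing both sides by k: k^(1−α) = s / (n + δ).
k^0.51 = 0.37 / (0.031 + 0.038) = 0.37 / 0.069 = 5.3623
k* = 5.3623^(1/0.51) ≈ 26.9216
y* = (k*)^α = 26.9216^0.49 ≈ 5.0205
c* = (1 − s)·y* = (1 − 0.37) × 5.0205 ≈ 3.1629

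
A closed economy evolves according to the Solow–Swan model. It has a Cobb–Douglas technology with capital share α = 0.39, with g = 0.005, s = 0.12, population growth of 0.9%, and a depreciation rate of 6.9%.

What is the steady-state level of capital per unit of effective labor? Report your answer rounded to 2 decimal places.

At the steady state, Δk = 0, so s·k^α = (n + g + δ)·k.
Rearranging, k^(1−α) = s / (n + g + δ).
k^0.61 = 0.12 / (0.009 + 0.005 + 0.069) = 0.12 / 0.083 = 1.4458
k* = 1.4458^(1/0.61) ≈ 1.8301

k* ≈ 1.83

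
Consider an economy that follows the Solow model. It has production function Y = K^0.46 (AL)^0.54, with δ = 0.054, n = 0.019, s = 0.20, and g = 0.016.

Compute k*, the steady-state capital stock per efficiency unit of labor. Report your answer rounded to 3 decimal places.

k* ≈ 4.479

In steady state, investment equals break-even investment: s·k^α = (n + g + δ)·k.
Dividing both sides by k: k^(1−α) = s / (n + g + δ).
k^0.54 = 0.20 / (0.019 + 0.016 + 0.054) = 0.20 / 0.089 = 2.2472
k* = 2.2472^(1/0.54) ≈ 4.4791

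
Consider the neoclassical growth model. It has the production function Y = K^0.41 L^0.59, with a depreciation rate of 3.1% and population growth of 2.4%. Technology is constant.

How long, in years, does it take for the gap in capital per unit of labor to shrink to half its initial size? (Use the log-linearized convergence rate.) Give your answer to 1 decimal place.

Near the steady state the convergence rate is λ = (1 − α)(n + δ).
λ = (1 − 0.41) × 0.055 = 0.59 × 0.055 = 0.03245
Half-life = ln 2 / λ = 0.6931 / 0.03245 ≈ 21.36 years

t_½ ≈ 21.4 years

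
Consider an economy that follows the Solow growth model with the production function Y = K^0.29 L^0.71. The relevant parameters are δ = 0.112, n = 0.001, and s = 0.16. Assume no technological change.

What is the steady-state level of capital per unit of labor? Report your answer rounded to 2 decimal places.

At the steady state, Δk = 0, so s·k^α = (n + δ)·k.
Rearranging, k^(1−α) = s / (n + δ).
k^0.71 = 0.16 / (0.001 + 0.112) = 0.16 / 0.113 = 1.4159
k* = 1.4159^(1/0.71) ≈ 1.6320

k* ≈ 1.63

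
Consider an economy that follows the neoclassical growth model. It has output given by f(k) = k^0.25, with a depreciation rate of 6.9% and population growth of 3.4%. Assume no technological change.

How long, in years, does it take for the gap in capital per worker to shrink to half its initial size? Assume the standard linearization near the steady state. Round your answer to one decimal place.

half-life ≈ 9.0 years

Near the steady state the convergence rate is λ = (1 − α)(n + δ).
λ = (1 − 0.25) × 0.103 = 0.75 × 0.103 = 0.07725
Half-life = ln 2 / λ = 0.6931 / 0.07725 ≈ 8.97 years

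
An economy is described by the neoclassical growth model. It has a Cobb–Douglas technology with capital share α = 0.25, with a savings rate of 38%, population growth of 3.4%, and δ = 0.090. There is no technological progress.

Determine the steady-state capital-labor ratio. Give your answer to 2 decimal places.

At the steady state, Δk = 0, so s·k^α = (n + δ)·k.
Rearranging, k^(1−α) = s / (n + δ).
k^0.75 = 0.38 / (0.034 + 0.090) = 0.38 / 0.124 = 3.0645
k* = 3.0645^(1/0.75) ≈ 4.4512

k* = 4.45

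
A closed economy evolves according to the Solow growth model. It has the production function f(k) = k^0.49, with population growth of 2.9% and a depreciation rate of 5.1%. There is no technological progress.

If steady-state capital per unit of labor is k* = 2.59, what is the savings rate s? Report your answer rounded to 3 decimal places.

At the steady state, Δk = 0, so s·k^α = (n + δ)·k.
So s / (n + δ) = (k*)^(1−α) = 2.59^0.51 = 1.6247.
Therefore s = 1.6247 × (n + δ) = 1.6247 × 0.080 = 0.1300.

s ≈ 0.130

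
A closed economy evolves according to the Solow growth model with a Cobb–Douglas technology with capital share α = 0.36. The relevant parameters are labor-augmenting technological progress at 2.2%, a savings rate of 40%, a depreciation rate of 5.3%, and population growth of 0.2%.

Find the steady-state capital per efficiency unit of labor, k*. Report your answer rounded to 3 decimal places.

k* ≈ 13.124

At the steady state, Δk = 0, so s·k^α = (n + g + δ)·k.
Rearranging, k^(1−α) = s / (n + g + δ).
k^0.64 = 0.40 / (0.002 + 0.022 + 0.053) = 0.40 / 0.077 = 5.1948
k* = 5.1948^(1/0.64) ≈ 13.1243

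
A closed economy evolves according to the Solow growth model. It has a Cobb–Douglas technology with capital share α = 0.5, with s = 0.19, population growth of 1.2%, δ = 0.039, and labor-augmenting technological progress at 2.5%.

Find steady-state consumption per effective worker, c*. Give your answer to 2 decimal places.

At the steady state, Δk = 0, so s·k^α = (n + g + δ)·k.
Dividing both sides by k: k^(1−α) = s / (n + g + δ).
k^0.5 = 0.19 / (0.012 + 0.025 + 0.039) = 0.19 / 0.076 = 2.5000
k* = 2.5000^(1/0.5) ≈ 6.2500
y* = (k*)^α = 6.2500^0.5 ≈ 2.5000
c* = (1 − s)·y* = (1 − 0.19) × 2.5000 ≈ 2.0250

c* = 2.03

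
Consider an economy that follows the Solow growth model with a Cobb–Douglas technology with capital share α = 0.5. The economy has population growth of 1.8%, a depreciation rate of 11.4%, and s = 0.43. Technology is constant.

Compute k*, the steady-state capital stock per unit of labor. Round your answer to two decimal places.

k* ≈ 10.61

Steady state requires s·f(k) = (n + δ)·k, i.e. s·k^α = (n + δ)·k.
Rearranging, k^(1−α) = s / (n + δ).
k^0.5 = 0.43 / (0.018 + 0.114) = 0.43 / 0.132 = 3.2576
k* = 3.2576^(1/0.5) ≈ 10.6120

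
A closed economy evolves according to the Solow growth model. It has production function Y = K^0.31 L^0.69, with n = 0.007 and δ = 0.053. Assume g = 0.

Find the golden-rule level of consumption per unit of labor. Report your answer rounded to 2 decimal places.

c_gold ≈ 1.44

At the golden rule, f'(k) = n + δ, so α·k^(α−1) = n + δ and k_gold = (α/(n + δ))^(1/(1−α)).
k_gold = (0.31/0.060)^(1/0.69) = 5.1667^1.4493 ≈ 10.8059
c_gold = f(k_gold) − (n + δ)·k_gold = 2.0914 − 0.060×10.8059 ≈ 1.4430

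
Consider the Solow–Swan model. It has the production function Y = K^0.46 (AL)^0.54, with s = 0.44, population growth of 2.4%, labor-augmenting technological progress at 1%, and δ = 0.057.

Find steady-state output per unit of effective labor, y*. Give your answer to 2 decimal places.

y* = 3.83

At the steady state, Δk = 0, so s·k^α = (n + g + δ)·k.
Dividing both sides by k: k^(1−α) = s / (n + g + δ).
k^0.54 = 0.44 / (0.024 + 0.010 + 0.057) = 0.44 / 0.091 = 4.8352
k* = 4.8352^(1/0.54) ≈ 18.5112
y* = (k*)^α = 18.5112^0.46 ≈ 3.8284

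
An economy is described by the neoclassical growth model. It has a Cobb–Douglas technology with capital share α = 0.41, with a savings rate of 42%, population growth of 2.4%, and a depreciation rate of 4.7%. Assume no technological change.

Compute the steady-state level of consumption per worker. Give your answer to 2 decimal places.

Steady state requires s·f(k) = (n + δ)·k, i.e. s·k^α = (n + δ)·k.
Rearranging, k^(1−α) = s / (n + δ).
k^0.59 = 0.42 / (0.024 + 0.047) = 0.42 / 0.071 = 5.9155
k* = 5.9155^(1/0.59) ≈ 20.3451
y* = (k*)^α = 20.3451^0.41 ≈ 3.4393
c* = (1 − s)·y* = (1 − 0.42) × 3.4393 ≈ 1.9948

c* = 1.99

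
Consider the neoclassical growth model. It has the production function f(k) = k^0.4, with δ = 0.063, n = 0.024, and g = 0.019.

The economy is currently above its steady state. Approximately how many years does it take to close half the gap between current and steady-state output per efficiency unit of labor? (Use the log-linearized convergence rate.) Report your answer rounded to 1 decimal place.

Near the steady state the convergence rate is λ = (1 − α)(n + g + δ).
λ = (1 − 0.4) × 0.106 = 0.6 × 0.106 = 0.0636
Half-life = ln 2 / λ = 0.6931 / 0.0636 ≈ 10.90 years

half-life ≈ 10.9 years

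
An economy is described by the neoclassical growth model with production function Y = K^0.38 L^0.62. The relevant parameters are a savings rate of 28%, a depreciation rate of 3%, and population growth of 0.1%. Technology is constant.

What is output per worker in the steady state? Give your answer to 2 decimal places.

y* ≈ 3.85

At the steady state, Δk = 0, so s·k^α = (n + δ)·k.
Dividing both sides by k: k^(1−α) = s / (n + δ).
k^0.62 = 0.28 / (0.001 + 0.030) = 0.28 / 0.031 = 9.0323
k* = 9.0323^(1/0.62) ≈ 34.8025
y* = (k*)^α = 34.8025^0.38 ≈ 3.8531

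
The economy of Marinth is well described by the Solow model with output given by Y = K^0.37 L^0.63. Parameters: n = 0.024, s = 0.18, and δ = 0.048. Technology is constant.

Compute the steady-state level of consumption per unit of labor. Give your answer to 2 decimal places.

c* = 1.40

Steady state requires s·f(k) = (n + δ)·k, i.e. s·k^α = (n + δ)·k.
Dividing both sides by k: k^(1−α) = s / (n + δ).
k^0.63 = 0.18 / (0.024 + 0.048) = 0.18 / 0.072 = 2.5000
k* = 2.5000^(1/0.63) ≈ 4.2820
y* = (k*)^α = 4.2820^0.37 ≈ 1.7128
c* = (1 − s)·y* = (1 − 0.18) × 1.7128 ≈ 1.4045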